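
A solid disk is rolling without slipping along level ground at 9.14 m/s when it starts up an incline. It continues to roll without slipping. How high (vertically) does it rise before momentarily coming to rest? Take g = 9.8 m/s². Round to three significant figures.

h ≈ 6.39 m

For this body I = (1/2)MR², i.e. k = I/(MR²) = 0.5.
Since it rolls without slipping, ω = v/R and KE = ½Mv² + ½Iω² = ½(1+k)Mv² = (3/4)Mv².
At the top the kinetic energy is zero, so (3/4)Mv₀² = Mgh.
Thus h = (1+k)v₀²/(2g) = 1.5 × 9.14² / (2 × 9.8) ≈ 6.39 m.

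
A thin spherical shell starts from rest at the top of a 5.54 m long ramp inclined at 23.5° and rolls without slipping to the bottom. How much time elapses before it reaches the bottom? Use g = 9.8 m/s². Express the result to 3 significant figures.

t ≈ 2.17 s

For this body I = (2/3)MR², i.e. k = I/(MR²) = 2/3.
Along the incline Mg sinθ − f = Ma, and torque about the center fR = Iα = kMR²(a/R) gives f = kMa.
Hence a = g sinθ/(1+k) = 9.8×sin23.5°/1.667 = 2.345 m/s².
With constant a from rest, t = √(2L/a) = √(2·5.54/2.345) ≈ 2.17 s.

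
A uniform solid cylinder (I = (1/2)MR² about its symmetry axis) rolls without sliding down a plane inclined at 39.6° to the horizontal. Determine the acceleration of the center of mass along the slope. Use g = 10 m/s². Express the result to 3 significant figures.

a ≈ 4.25 m/s²

With I = (1/2)MR², the ratio k = I/(MR²) is 0.5.
Translational: Mg sinθ − f = Ma. Rotational about the CM: fR = Iα = kMRa, so f = kMa.
Eliminating f: Mg sinθ = (1+k)Ma, so a = g sinθ/(1+k) = 10 × sin39.6° / 1.5 ≈ 4.25 m/s².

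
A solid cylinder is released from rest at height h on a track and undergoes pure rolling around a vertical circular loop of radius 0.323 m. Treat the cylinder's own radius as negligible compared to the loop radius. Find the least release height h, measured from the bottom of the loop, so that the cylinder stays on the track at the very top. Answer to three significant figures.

The moment of inertia is (1/2)MR², giving k ≡ I/(MR²) = 0.5.
At the top of the loop, the minimum-contact condition is Mg = Mv_top²/r, so v_top² = gr.
With ω = v/R, the kinetic energy at speed v is ½(1+k)Mv² = (3/4)Mv².
Energy conservation from release (height h) to the top (height 2r): Mgh = Mg(2r) + (3/4)M·gr.
Thus h_min = 2r + (1+k)r/2 = r(2 + 1.5/2) = 0.323 × 2.75 ≈ 0.888 m.

h_min ≈ 0.888 m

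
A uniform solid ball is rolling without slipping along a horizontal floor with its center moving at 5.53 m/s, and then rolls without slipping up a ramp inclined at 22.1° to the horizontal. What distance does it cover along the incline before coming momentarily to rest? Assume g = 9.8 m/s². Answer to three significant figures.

With I = (2/5)MR², the ratio k = I/(MR²) is 0.4.
Rolling without slipping gives ω = v/R, so the total kinetic energy is ½Mv² + ½Iω² = ½(1+k)Mv² = (7/10)Mv².
Setting this equal to Mgh gives the vertical rise h = (1+k)v₀²/(2g) = 1.4×5.53²/(2×9.8) = 2.184 m.
Along the incline, d = h/sinθ = 2.184/sin22.1° ≈ 5.81 m.

d ≈ 5.81 m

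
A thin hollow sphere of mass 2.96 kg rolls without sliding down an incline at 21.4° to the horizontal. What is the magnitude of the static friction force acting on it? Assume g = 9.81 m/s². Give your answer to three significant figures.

Here I = (2/3)MR², so the shape factor k = I/(MR²) = 2/3.
Translational: Mg sinθ − f = Ma. Rotational about the CM: fR = Iα = kMRa, so f = kMa.
Combining, a = g sinθ/(1+k) and f = kMa = kMg sinθ/(1+k).
f = (2/3) × 2.96 × 9.81 × sin21.4° / 1.667 ≈ 4.24 N.

f ≈ 4.24 N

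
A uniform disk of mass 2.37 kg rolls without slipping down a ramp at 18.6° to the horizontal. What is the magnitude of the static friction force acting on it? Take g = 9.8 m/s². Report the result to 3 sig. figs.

f ≈ 2.47 N

With I = (1/2)MR², the ratio k = I/(MR²) is 0.5.
Along the incline Mg sinθ − f = Ma, and torque about the center fR = Iα = kMR²(a/R) gives f = kMa.
Combining, a = g sinθ/(1+k) and f = kMa = kMg sinθ/(1+k).
f = 0.5 × 2.37 × 9.8 × sin18.6° / 1.5 ≈ 2.47 N.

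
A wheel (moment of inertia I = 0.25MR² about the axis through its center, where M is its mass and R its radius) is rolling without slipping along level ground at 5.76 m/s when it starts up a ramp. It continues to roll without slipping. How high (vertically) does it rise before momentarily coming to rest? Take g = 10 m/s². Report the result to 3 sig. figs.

With I = 0.25MR², the ratio k = I/(MR²) is 0.25.
The rolling condition ω = v/R makes the rotational term ½I(v/R)² = ½kMv², so KE_total = ½(1+k)Mv² = (5/8)Mv².
All of this converts to potential energy at the highest point: (5/8)Mv₀² = Mgh.
Thus h = (1+k)v₀²/(2g) = 1.25 × 5.76² / (2 × 10) ≈ 2.07 m.

h ≈ 2.07 m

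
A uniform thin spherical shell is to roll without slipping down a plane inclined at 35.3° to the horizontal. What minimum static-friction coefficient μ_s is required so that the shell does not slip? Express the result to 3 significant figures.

μ_min ≈ 0.283

With I = (2/3)MR², the ratio k = I/(MR²) is 2/3.
Translational: Mg sinθ − f = Ma. Rotational about the CM: fR = Iα = kMRa, so f = kMa.
These give a = g sinθ/(1+k) and the required friction f = kMg sinθ/(1+k).
The normal force is N = Mg cosθ, so μ_min = f/N = k tanθ/(1+k).
μ_min = (2/3) × tan35.3° / 1.667 ≈ 0.283.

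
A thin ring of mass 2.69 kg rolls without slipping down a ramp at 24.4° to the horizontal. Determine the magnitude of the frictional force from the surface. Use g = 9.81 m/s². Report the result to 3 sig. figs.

f ≈ 5.45 N

The moment of inertia is MR², giving k ≡ I/(MR²) = 1.
Along the incline Mg sinθ − f = Ma, and torque about the center fR = Iα = kMR²(a/R) gives f = kMa.
Combining, a = g sinθ/(1+k) and f = kMa = kMg sinθ/(1+k).
f = 1 × 2.69 × 9.81 × sin24.4° / 2 ≈ 5.45 N.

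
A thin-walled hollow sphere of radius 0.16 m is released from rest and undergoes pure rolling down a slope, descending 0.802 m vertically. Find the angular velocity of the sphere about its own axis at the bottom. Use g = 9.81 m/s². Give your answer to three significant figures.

ω ≈ 19.2 rad/s

For this body I = (2/3)MR², i.e. k = I/(MR²) = 2/3.
Pure rolling means v = ωR; then KE = ½Mv² + ½I(v/R)² = ½(1+k)Mv² = (5/6)Mv².
Energy conservation Mgh = ½(1+k)Mv² gives v = √(2gh/(1+k)) = √(2 × 9.81 × 0.802 / 1.667) = 3.073 m/s.
Then ω = v/R = 3.073 / 0.16 ≈ 19.2 rad/s.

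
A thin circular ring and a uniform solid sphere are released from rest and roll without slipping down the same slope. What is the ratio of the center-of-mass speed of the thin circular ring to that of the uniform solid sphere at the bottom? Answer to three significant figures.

v_ratio ≈ 0.837

Each satisfies Mgh = ½(1+k)Mv² with k = I/(MR²), so v ∝ 1/√(1+k).
For the thin circular ring k = 1; for the uniform solid sphere k = 0.4.
v₁/v₂ = √((1+k₂)/(1+k₁)) = √(1.4/2) ≈ 0.837.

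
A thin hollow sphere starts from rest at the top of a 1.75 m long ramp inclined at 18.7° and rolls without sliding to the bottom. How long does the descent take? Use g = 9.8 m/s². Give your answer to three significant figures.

The moment of inertia is (2/3)MR², giving k ≡ I/(MR²) = 2/3.
Translational: Mg sinθ − f = Ma. Rotational about the CM: fR = Iα = kMRa, so f = kMa.
Hence a = g sinθ/(1+k) = 9.8×sin18.7°/1.667 = 1.885 m/s².
Starting from rest, L = ½at², so t = √(2L/a) = √(2×1.75/1.885) ≈ 1.36 s.

t ≈ 1.36 s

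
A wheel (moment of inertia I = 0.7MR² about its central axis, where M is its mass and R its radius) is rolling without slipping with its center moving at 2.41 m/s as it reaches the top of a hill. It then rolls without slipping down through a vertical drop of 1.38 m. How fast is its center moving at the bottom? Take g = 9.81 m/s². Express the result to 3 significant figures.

For this body I = 0.7MR², i.e. k = I/(MR²) = 0.7.
Pure rolling means v = ωR; then KE = ½Mv² + ½I(v/R)² = ½(1+k)Mv² = (17/20)Mv².
Conserving energy between top and bottom: (17/20)Mv² = (17/20)Mv₀² + Mgh, hence v² = v₀² + 2gh/(1+k).
v = √(2.41² + 2×9.81×1.38/1.7) = √21.73 ≈ 4.66 m/s.

v ≈ 4.66 m/s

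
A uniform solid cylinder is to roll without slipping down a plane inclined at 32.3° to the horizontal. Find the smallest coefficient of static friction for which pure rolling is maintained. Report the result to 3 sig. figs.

μ_min ≈ 0.211

With I = (1/2)MR², the ratio k = I/(MR²) is 0.5.
Along the incline Mg sinθ − f = Ma, and torque about the center fR = Iα = kMR²(a/R) gives f = kMa.
These give a = g sinθ/(1+k) and the required friction f = kMg sinθ/(1+k).
The normal force is N = Mg cosθ, so μ_min = f/N = k tanθ/(1+k).
μ_min = 0.5 × tan32.3° / 1.5 ≈ 0.211.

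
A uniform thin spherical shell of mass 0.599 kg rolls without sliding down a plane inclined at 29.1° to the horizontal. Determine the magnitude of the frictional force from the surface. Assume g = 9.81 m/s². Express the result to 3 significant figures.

The moment of inertia is (2/3)MR², giving k ≡ I/(MR²) = 2/3.
Along the incline Mg sinθ − f = Ma, and torque about the center fR = Iα = kMR²(a/R) gives f = kMa.
Combining, a = g sinθ/(1+k) and f = kMa = kMg sinθ/(1+k).
f = (2/3) × 0.599 × 9.81 × sin29.1° / 1.667 ≈ 1.14 N.

f ≈ 1.14 N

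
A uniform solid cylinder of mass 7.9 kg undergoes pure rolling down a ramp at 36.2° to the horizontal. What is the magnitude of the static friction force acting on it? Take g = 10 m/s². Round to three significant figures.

f ≈ 15.6 N

For this body I = (1/2)MR², i.e. k = I/(MR²) = 0.5.
Along the incline Mg sinθ − f = Ma, and torque about the center fR = Iα = kMR²(a/R) gives f = kMa.
Combining, a = g sinθ/(1+k) and f = kMa = kMg sinθ/(1+k).
f = 0.5 × 7.9 × 10 × sin36.2° / 1.5 ≈ 15.6 N.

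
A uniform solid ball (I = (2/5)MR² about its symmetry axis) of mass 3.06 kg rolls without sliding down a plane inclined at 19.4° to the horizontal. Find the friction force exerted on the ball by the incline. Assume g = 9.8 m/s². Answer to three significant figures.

f ≈ 2.85 N

For this body I = (2/5)MR², i.e. k = I/(MR²) = 0.4.
Translational: Mg sinθ − f = Ma. Rotational about the CM: fR = Iα = kMRa, so f = kMa.
Combining, a = g sinθ/(1+k) and f = kMa = kMg sinθ/(1+k).
f = 0.4 × 3.06 × 9.8 × sin19.4° / 1.4 ≈ 2.85 N.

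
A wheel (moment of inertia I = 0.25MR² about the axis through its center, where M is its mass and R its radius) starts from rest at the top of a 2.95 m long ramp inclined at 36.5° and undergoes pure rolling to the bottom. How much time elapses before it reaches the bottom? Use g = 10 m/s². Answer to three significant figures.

For this body I = 0.25MR², i.e. k = I/(MR²) = 0.25.
Along the incline Mg sinθ − f = Ma, and torque about the center fR = Iα = kMR²(a/R) gives f = kMa.
Hence a = g sinθ/(1+k) = 10×sin36.5°/1.25 = 4.759 m/s².
With constant a from rest, t = √(2L/a) = √(2·2.95/4.759) ≈ 1.11 s.

t ≈ 1.11 s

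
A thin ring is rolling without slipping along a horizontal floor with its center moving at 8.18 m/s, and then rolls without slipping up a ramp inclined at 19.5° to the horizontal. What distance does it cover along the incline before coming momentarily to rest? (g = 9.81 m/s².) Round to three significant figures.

For this body I = MR², i.e. k = I/(MR²) = 1.
The rolling condition ω = v/R makes the rotational term ½I(v/R)² = ½kMv², so KE_total = ½(1+k)Mv² = Mv².
Setting this equal to Mgh gives the vertical rise h = (1+k)v₀²/(2g) = 2×8.18²/(2×9.81) = 6.821 m.
Along the incline, d = h/sinθ = 6.821/sin19.5° ≈ 20.4 m.

d ≈ 20.4 m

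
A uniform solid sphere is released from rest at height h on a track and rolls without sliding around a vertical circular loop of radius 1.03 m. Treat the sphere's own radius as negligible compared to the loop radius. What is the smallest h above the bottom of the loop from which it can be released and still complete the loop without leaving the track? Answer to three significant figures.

h_min ≈ 2.78 m

The moment of inertia is (2/5)MR², giving k ≡ I/(MR²) = 0.4.
At the top of the loop, the minimum-contact condition is Mg = Mv_top²/r, so v_top² = gr.
With ω = v/R, the kinetic energy at speed v is ½(1+k)Mv² = (7/10)Mv².
Energy conservation from release (height h) to the top (height 2r): Mgh = Mg(2r) + (7/10)M·gr.
Thus h_min = 2r + (1+k)r/2 = r(2 + 1.4/2) = 1.03 × 2.7 ≈ 2.78 m.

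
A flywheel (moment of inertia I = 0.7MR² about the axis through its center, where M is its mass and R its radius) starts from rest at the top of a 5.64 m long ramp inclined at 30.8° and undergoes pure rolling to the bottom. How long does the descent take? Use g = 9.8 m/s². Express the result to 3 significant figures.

t ≈ 1.95 s

With I = 0.7MR², the ratio k = I/(MR²) is 0.7.
Newton's second law down the slope: Mg sinθ − f = Ma. The torque equation fR = Iα (with α = a/R) gives f = kMa.
Hence a = g sinθ/(1+k) = 9.8×sin30.8°/1.7 = 2.952 m/s².
With constant a from rest, t = √(2L/a) = √(2·5.64/2.952) ≈ 1.95 s.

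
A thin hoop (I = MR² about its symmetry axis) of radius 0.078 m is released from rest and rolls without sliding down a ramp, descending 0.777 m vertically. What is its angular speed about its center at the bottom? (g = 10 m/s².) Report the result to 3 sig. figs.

For this body I = MR², i.e. k = I/(MR²) = 1.
The rolling condition ω = v/R makes the rotational term ½I(v/R)² = ½kMv², so KE_total = ½(1+k)Mv² = Mv².
Energy conservation Mgh = ½(1+k)Mv² gives v = √(2gh/(1+k)) = √(2 × 10 × 0.777 / 2) = 2.787 m/s.
Then ω = v/R = 2.787 / 0.078 ≈ 35.7 rad/s.

ω ≈ 35.7 rad/s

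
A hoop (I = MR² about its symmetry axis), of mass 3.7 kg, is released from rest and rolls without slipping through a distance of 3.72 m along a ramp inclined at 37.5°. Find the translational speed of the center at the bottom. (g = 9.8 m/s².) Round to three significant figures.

v ≈ 4.71 m/s

Here I = MR², so the shape factor k = I/(MR²) = 1.
Since it rolls without slipping, ω = v/R and KE = ½Mv² + ½Iω² = ½(1+k)Mv² = Mv².
The vertical drop is h = L sinθ = 3.72 × sin37.5° = 2.265 m.
Energy conservation: Mgh = Mv², so v = √(2gh/(1+k)) = √(2 × 9.8 × 2.265 / 2) ≈ 4.71 m/s.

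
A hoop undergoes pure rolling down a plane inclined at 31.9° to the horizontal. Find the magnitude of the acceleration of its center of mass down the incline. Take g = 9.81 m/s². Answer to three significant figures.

For this body I = MR², i.e. k = I/(MR²) = 1.
Along the incline Mg sinθ − f = Ma, and torque about the center fR = Iα = kMR²(a/R) gives f = kMa.
Eliminating f: Mg sinθ = (1+k)Ma, so a = g sinθ/(1+k) = 9.81 × sin31.9° / 2 ≈ 2.59 m/s².

a ≈ 2.59 m/s²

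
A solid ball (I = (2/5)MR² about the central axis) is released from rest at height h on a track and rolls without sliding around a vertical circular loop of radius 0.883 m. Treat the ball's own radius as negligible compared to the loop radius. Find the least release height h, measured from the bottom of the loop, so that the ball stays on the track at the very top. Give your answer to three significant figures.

With I = (2/5)MR², the ratio k = I/(MR²) is 0.4.
At the top of the loop, the minimum-contact condition is Mg = Mv_top²/r, so v_top² = gr.
With ω = v/R, the kinetic energy at speed v is ½(1+k)Mv² = (7/10)Mv².
Energy conservation from release (height h) to the top (height 2r): Mgh = Mg(2r) + (7/10)M·gr.
Thus h_min = 2r + (1+k)r/2 = r(2 + 1.4/2) = 0.883 × 2.7 ≈ 2.38 m.

h_min ≈ 2.38 m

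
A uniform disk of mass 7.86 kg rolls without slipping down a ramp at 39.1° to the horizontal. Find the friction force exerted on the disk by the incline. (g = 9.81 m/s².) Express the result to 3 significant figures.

The moment of inertia is (1/2)MR², giving k ≡ I/(MR²) = 0.5.
Along the incline Mg sinθ − f = Ma, and torque about the center fR = Iα = kMR²(a/R) gives f = kMa.
Combining, a = g sinθ/(1+k) and f = kMa = kMg sinθ/(1+k).
f = 0.5 × 7.86 × 9.81 × sin39.1° / 1.5 ≈ 16.2 N.

f ≈ 16.2 N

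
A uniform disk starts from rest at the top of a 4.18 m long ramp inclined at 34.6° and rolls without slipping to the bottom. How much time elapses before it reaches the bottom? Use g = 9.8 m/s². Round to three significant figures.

With I = (1/2)MR², the ratio k = I/(MR²) is 0.5.
Along the incline Mg sinθ − f = Ma, and torque about the center fR = Iα = kMR²(a/R) gives f = kMa.
Hence a = g sinθ/(1+k) = 9.8×sin34.6°/1.5 = 3.71 m/s².
With constant a from rest, t = √(2L/a) = √(2·4.18/3.71) ≈ 1.50 s.

t ≈ 1.50 s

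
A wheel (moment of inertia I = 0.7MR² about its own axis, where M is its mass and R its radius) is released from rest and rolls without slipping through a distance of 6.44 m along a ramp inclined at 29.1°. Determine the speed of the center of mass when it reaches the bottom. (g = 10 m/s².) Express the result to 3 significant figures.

The moment of inertia is 0.7MR², giving k ≡ I/(MR²) = 0.7.
Pure rolling means v = ωR; then KE = ½Mv² + ½I(v/R)² = ½(1+k)Mv² = (17/20)Mv².
The vertical drop is h = L sinθ = 6.44 × sin29.1° = 3.132 m.
Setting Mgh = (17/20)Mv² gives v = √(2gh/(1+k)) = √(2·10·3.132/1.7) ≈ 6.07 m/s.

v ≈ 6.07 m/s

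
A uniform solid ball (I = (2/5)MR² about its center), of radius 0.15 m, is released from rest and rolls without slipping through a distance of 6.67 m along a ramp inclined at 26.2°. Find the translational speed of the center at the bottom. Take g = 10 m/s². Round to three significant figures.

Here I = (2/5)MR², so the shape factor k = I/(MR²) = 0.4.
The rolling condition ω = v/R makes the rotational term ½I(v/R)² = ½kMv², so KE_total = ½(1+k)Mv² = (7/10)Mv².
The vertical drop is h = L sinθ = 6.67 × sin26.2° = 2.945 m.
Energy conservation: Mgh = (7/10)Mv², so v = √(2gh/(1+k)) = √(2 × 10 × 2.945 / 1.4) ≈ 6.49 m/s.

v ≈ 6.49 m/s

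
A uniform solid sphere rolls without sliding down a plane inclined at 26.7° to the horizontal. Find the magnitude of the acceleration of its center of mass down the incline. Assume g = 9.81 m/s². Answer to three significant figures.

a ≈ 3.15 m/s²

Here I = (2/5)MR², so the shape factor k = I/(MR²) = 0.4.
Newton's second law down the slope: Mg sinθ − f = Ma. The torque equation fR = Iα (with α = a/R) gives f = kMa.
Eliminating f: Mg sinθ = (1+k)Ma, so a = g sinθ/(1+k) = 9.81 × sin26.7° / 1.4 ≈ 3.15 m/s².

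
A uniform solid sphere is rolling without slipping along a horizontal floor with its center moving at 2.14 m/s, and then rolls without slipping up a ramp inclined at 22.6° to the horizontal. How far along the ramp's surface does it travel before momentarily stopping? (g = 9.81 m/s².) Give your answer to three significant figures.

d ≈ 0.850 m

With I = (2/5)MR², the ratio k = I/(MR²) is 0.4.
Pure rolling means v = ωR; then KE = ½Mv² + ½I(v/R)² = ½(1+k)Mv² = (7/10)Mv².
Setting this equal to Mgh gives the vertical rise h = (1+k)v₀²/(2g) = 1.4×2.14²/(2×9.81) = 0.3268 m.
Along the incline, d = h/sinθ = 0.3268/sin22.6° ≈ 0.850 m.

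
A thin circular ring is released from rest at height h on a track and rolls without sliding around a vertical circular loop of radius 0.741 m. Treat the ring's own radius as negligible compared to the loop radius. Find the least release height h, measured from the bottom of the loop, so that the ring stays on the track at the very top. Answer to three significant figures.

h_min ≈ 2.22 m

Here I = MR², so the shape factor k = I/(MR²) = 1.
At the top, contact is just lost when gravity alone supplies the centripetal force: Mg = Mv_top²/r, i.e. v_top² = gr.
With ω = v/R, the kinetic energy at speed v is ½(1+k)Mv² = Mv².
Energy conservation from release (height h) to the top (height 2r): Mgh = Mg(2r) + M·gr.
Thus h_min = 2r + (1+k)r/2 = r(2 + 2/2) = 0.741 × 3 ≈ 2.22 m.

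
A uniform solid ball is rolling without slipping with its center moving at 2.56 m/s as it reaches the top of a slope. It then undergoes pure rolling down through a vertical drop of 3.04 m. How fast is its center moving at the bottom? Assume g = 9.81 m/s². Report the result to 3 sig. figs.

v ≈ 7.01 m/s

The moment of inertia is (2/5)MR², giving k ≡ I/(MR²) = 0.4.
The rolling condition ω = v/R makes the rotational term ½I(v/R)² = ½kMv², so KE_total = ½(1+k)Mv² = (7/10)Mv².
Conserving energy between top and bottom: (7/10)Mv² = (7/10)Mv₀² + Mgh, hence v² = v₀² + 2gh/(1+k).
v = √(2.56² + 2×9.81×3.04/1.4) = √49.16 ≈ 7.01 m/s.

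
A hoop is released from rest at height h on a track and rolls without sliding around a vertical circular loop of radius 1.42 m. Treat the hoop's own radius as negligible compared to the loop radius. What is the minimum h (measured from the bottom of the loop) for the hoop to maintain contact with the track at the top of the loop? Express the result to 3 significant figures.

h_min ≈ 4.26 m

Here I = MR², so the shape factor k = I/(MR²) = 1.
At the top of the loop, the minimum-contact condition is Mg = Mv_top²/r, so v_top² = gr.
With ω = v/R, the kinetic energy at speed v is ½(1+k)Mv² = Mv².
Energy conservation from release (height h) to the top (height 2r): Mgh = Mg(2r) + M·gr.
Thus h_min = 2r + (1+k)r/2 = r(2 + 2/2) = 1.42 × 3 ≈ 4.26 m.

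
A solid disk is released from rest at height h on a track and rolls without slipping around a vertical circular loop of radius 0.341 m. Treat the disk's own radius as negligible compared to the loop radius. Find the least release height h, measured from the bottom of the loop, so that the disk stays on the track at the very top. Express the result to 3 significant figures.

With I = (1/2)MR², the ratio k = I/(MR²) is 0.5.
At the top of the loop, the minimum-contact condition is Mg = Mv_top²/r, so v_top² = gr.
With ω = v/R, the kinetic energy at speed v is ½(1+k)Mv² = (3/4)Mv².
Energy conservation from release (height h) to the top (height 2r): Mgh = Mg(2r) + (3/4)M·gr.
Thus h_min = 2r + (1+k)r/2 = r(2 + 1.5/2) = 0.341 × 2.75 ≈ 0.938 m.

h_min ≈ 0.938 m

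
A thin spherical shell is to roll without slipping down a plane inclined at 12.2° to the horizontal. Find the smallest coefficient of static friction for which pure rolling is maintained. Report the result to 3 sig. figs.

μ_min ≈ 0.0865

For this body I = (2/3)MR², i.e. k = I/(MR²) = 2/3.
Translational: Mg sinθ − f = Ma. Rotational about the CM: fR = Iα = kMRa, so f = kMa.
These give a = g sinθ/(1+k) and the required friction f = kMg sinθ/(1+k).
The normal force is N = Mg cosθ, so μ_min = f/N = k tanθ/(1+k).
μ_min = (2/3) × tan12.2° / 1.667 ≈ 0.0865.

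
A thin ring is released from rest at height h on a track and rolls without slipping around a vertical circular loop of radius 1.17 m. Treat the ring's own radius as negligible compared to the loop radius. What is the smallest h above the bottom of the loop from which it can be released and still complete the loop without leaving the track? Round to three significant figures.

The moment of inertia is MR², giving k ≡ I/(MR²) = 1.
At the top of the loop, the minimum-contact condition is Mg = Mv_top²/r, so v_top² = gr.
With ω = v/R, the kinetic energy at speed v is ½(1+k)Mv² = Mv².
Energy conservation from release (height h) to the top (height 2r): Mgh = Mg(2r) + M·gr.
Thus h_min = 2r + (1+k)r/2 = r(2 + 2/2) = 1.17 × 3 ≈ 3.51 m.

h_min ≈ 3.51 m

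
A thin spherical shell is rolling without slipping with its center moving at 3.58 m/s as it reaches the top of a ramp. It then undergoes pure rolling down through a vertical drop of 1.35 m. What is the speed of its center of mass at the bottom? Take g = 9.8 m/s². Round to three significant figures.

v ≈ 5.36 m/s

Here I = (2/3)MR², so the shape factor k = I/(MR²) = 2/3.
Pure rolling means v = ωR; then KE = ½Mv² + ½I(v/R)² = ½(1+k)Mv² = (5/6)Mv².
Energy conservation: (5/6)Mv₀² + Mgh = (5/6)Mv², so v² = v₀² + 2gh/(1+k).
v = √(3.58² + 2×9.8×1.35/1.667) = √28.69 ≈ 5.36 m/s.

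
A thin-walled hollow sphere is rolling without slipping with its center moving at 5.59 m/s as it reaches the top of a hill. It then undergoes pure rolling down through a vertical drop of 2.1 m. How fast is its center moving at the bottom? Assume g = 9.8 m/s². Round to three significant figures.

v ≈ 7.48 m/s

The moment of inertia is (2/3)MR², giving k ≡ I/(MR²) = 2/3.
Rolling without slipping gives ω = v/R, so the total kinetic energy is ½Mv² + ½Iω² = ½(1+k)Mv² = (5/6)Mv².
Conserving energy between top and bottom: (5/6)Mv² = (5/6)Mv₀² + Mgh, hence v² = v₀² + 2gh/(1+k).
v = √(5.59² + 2×9.8×2.1/1.667) = √55.94 ≈ 7.48 m/s.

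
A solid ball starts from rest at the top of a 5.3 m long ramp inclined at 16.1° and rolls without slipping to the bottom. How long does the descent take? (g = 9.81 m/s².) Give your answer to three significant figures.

Here I = (2/5)MR², so the shape factor k = I/(MR²) = 0.4.
Translational: Mg sinθ − f = Ma. Rotational about the CM: fR = Iα = kMRa, so f = kMa.
Hence a = g sinθ/(1+k) = 9.81×sin16.1°/1.4 = 1.943 m/s².
Starting from rest, L = ½at², so t = √(2L/a) = √(2×5.3/1.943) ≈ 2.34 s.

t ≈ 2.34 s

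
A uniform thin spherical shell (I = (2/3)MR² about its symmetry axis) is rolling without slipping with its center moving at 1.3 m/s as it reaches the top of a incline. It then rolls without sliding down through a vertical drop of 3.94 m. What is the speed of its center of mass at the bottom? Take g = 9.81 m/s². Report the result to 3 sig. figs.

With I = (2/3)MR², the ratio k = I/(MR²) is 2/3.
Rolling without slipping gives ω = v/R, so the total kinetic energy is ½Mv² + ½Iω² = ½(1+k)Mv² = (5/6)Mv².
Energy conservation: (5/6)Mv₀² + Mgh = (5/6)Mv², so v² = v₀² + 2gh/(1+k).
v = √(1.3² + 2×9.81×3.94/1.667) = √48.07 ≈ 6.93 m/s.

v ≈ 6.93 m/s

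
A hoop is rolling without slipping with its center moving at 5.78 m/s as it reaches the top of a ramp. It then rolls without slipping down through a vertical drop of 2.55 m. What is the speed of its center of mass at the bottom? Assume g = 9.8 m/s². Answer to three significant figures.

For this body I = MR², i.e. k = I/(MR²) = 1.
Pure rolling means v = ωR; then KE = ½Mv² + ½I(v/R)² = ½(1+k)Mv² = Mv².
Energy conservation: Mv₀² + Mgh = Mv², so v² = v₀² + 2gh/(1+k).
v = √(5.78² + 2×9.8×2.55/2) = √58.4 ≈ 7.64 m/s.

v ≈ 7.64 m/s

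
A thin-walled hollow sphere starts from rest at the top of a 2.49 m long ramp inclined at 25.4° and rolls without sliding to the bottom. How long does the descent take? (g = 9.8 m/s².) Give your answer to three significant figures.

Here I = (2/3)MR², so the shape factor k = I/(MR²) = 2/3.
Translational: Mg sinθ − f = Ma. Rotational about the CM: fR = Iα = kMRa, so f = kMa.
Hence a = g sinθ/(1+k) = 9.8×sin25.4°/1.667 = 2.522 m/s².
Starting from rest, L = ½at², so t = √(2L/a) = √(2×2.49/2.522) ≈ 1.41 s.

t ≈ 1.41 s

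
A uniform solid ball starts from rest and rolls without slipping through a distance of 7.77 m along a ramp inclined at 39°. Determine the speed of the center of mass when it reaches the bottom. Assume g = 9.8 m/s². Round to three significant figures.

v ≈ 8.27 m/s

Here I = (2/5)MR², so the shape factor k = I/(MR²) = 0.4.
Pure rolling means v = ωR; then KE = ½Mv² + ½I(v/R)² = ½(1+k)Mv² = (7/10)Mv².
The vertical drop is h = L sinθ = 7.77 × sin39° = 4.89 m.
Energy conservation: Mgh = (7/10)Mv², so v = √(2gh/(1+k)) = √(2 × 9.8 × 4.89 / 1.4) ≈ 8.27 m/s.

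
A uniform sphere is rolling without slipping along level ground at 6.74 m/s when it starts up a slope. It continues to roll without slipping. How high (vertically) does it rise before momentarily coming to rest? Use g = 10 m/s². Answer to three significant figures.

h ≈ 3.18 m

For this body I = (2/5)MR², i.e. k = I/(MR²) = 0.4.
Pure rolling means v = ωR; then KE = ½Mv² + ½I(v/R)² = ½(1+k)Mv² = (7/10)Mv².
All of this converts to potential energy at the highest point: (7/10)Mv₀² = Mgh.
Thus h = (1+k)v₀²/(2g) = 1.4 × 6.74² / (2 × 10) ≈ 3.18 m.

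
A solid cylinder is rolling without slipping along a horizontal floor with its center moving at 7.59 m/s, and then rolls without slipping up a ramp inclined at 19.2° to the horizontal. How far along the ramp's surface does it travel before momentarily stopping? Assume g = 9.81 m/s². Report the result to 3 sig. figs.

d ≈ 13.4 m

With I = (1/2)MR², the ratio k = I/(MR²) is 0.5.
Pure rolling means v = ωR; then KE = ½Mv² + ½I(v/R)² = ½(1+k)Mv² = (3/4)Mv².
Setting this equal to Mgh gives the vertical rise h = (1+k)v₀²/(2g) = 1.5×7.59²/(2×9.81) = 4.404 m.
The distance along the slope is d = h/sinθ = 4.404/sin19.2° ≈ 13.4 m.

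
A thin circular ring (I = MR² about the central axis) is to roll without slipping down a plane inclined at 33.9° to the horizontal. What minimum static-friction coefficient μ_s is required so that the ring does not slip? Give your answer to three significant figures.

μ_min ≈ 0.336

Here I = MR², so the shape factor k = I/(MR²) = 1.
Along the incline Mg sinθ − f = Ma, and torque about the center fR = Iα = kMR²(a/R) gives f = kMa.
These give a = g sinθ/(1+k) and the required friction f = kMg sinθ/(1+k).
The normal force is N = Mg cosθ, so μ_min = f/N = k tanθ/(1+k).
μ_min = 1 × tan33.9° / 2 ≈ 0.336.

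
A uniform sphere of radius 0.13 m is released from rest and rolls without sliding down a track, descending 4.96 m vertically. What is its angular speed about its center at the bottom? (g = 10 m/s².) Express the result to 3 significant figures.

ω ≈ 64.8 rad/s

Here I = (2/5)MR², so the shape factor k = I/(MR²) = 0.4.
Pure rolling means v = ωR; then KE = ½Mv² + ½I(v/R)² = ½(1+k)Mv² = (7/10)Mv².
Energy conservation Mgh = ½(1+k)Mv² gives v = √(2gh/(1+k)) = √(2 × 10 × 4.96 / 1.4) = 8.418 m/s.
Then ω = v/R = 8.418 / 0.13 ≈ 64.8 rad/s.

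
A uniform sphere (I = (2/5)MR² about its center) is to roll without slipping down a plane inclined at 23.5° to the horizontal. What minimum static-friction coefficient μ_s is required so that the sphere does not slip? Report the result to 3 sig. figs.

Here I = (2/5)MR², so the shape factor k = I/(MR²) = 0.4.
Translational: Mg sinθ − f = Ma. Rotational about the CM: fR = Iα = kMRa, so f = kMa.
These give a = g sinθ/(1+k) and the required friction f = kMg sinθ/(1+k).
With N = Mg cosθ, the no-slip condition f ≤ μN gives μ_min = f/N = k tanθ/(1+k).
μ_min = 0.4 × tan23.5° / 1.4 ≈ 0.124.

μ_min ≈ 0.124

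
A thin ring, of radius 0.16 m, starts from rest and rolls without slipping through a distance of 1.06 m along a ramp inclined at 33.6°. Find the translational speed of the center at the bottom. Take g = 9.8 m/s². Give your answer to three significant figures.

v ≈ 2.40 m/s

Here I = MR², so the shape factor k = I/(MR²) = 1.
Rolling without slipping gives ω = v/R, so the total kinetic energy is ½Mv² + ½Iω² = ½(1+k)Mv² = Mv².
The vertical drop is h = L sinθ = 1.06 × sin33.6° = 0.5866 m.
Energy conservation: Mgh = Mv², so v = √(2gh/(1+k)) = √(2 × 9.8 × 0.5866 / 2) ≈ 2.40 m/s.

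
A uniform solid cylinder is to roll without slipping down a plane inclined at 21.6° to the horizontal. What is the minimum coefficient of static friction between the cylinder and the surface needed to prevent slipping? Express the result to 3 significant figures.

μ_min ≈ 0.132

For this body I = (1/2)MR², i.e. k = I/(MR²) = 0.5.
Along the incline Mg sinθ − f = Ma, and torque about the center fR = Iα = kMR²(a/R) gives f = kMa.
These give a = g sinθ/(1+k) and the required friction f = kMg sinθ/(1+k).
With N = Mg cosθ, the no-slip condition f ≤ μN gives μ_min = f/N = k tanθ/(1+k).
μ_min = 0.5 × tan21.6° / 1.5 ≈ 0.132.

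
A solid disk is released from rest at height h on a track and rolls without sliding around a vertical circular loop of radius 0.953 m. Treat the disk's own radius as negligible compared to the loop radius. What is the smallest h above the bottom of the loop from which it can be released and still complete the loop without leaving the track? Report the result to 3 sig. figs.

Here I = (1/2)MR², so the shape factor k = I/(MR²) = 0.5.
At the top of the loop, the minimum-contact condition is Mg = Mv_top²/r, so v_top² = gr.
With ω = v/R, the kinetic energy at speed v is ½(1+k)Mv² = (3/4)Mv².
Energy conservation from release (height h) to the top (height 2r): Mgh = Mg(2r) + (3/4)M·gr.
Thus h_min = 2r + (1+k)r/2 = r(2 + 1.5/2) = 0.953 × 2.75 ≈ 2.62 m.

h_min ≈ 2.62 m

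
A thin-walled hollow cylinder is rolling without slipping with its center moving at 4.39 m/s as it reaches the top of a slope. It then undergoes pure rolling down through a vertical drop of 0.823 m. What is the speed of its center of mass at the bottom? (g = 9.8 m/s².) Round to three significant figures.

The moment of inertia is MR², giving k ≡ I/(MR²) = 1.
The rolling condition ω = v/R makes the rotational term ½I(v/R)² = ½kMv², so KE_total = ½(1+k)Mv² = Mv².
Energy conservation: Mv₀² + Mgh = Mv², so v² = v₀² + 2gh/(1+k).
v = √(4.39² + 2×9.8×0.823/2) = √27.34 ≈ 5.23 m/s.

v ≈ 5.23 m/s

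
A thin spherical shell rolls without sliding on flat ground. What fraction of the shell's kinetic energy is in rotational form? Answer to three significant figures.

fraction ≈ 0.400

For this body I = (2/3)MR², i.e. k = I/(MR²) = 2/3.
With ω = v/R, KE_trans = ½Mv² and KE_rot = ½Iω² = ½kMv², so KE_total = ½(1+k)Mv².
The rotational fraction is therefore k/(1+k) = (2/3)/1.667 ≈ 0.400.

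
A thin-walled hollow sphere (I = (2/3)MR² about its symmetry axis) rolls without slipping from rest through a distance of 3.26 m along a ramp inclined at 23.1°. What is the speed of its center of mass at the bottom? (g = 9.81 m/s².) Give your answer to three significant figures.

With I = (2/3)MR², the ratio k = I/(MR²) is 2/3.
Since it rolls without slipping, ω = v/R and KE = ½Mv² + ½Iω² = ½(1+k)Mv² = (5/6)Mv².
The vertical drop is h = L sinθ = 3.26 × sin23.1° = 1.279 m.
Setting Mgh = (5/6)Mv² gives v = √(2gh/(1+k)) = √(2·9.81·1.279/1.667) ≈ 3.88 m/s.

v ≈ 3.88 m/s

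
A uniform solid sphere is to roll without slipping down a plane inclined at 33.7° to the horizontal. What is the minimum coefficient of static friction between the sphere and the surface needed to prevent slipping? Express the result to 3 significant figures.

The moment of inertia is (2/5)MR², giving k ≡ I/(MR²) = 0.4.
Along the incline Mg sinθ − f = Ma, and torque about the center fR = Iα = kMR²(a/R) gives f = kMa.
These give a = g sinθ/(1+k) and the required friction f = kMg sinθ/(1+k).
The normal force is N = Mg cosθ, so μ_min = f/N = k tanθ/(1+k).
μ_min = 0.4 × tan33.7° / 1.4 ≈ 0.191.

μ_min ≈ 0.191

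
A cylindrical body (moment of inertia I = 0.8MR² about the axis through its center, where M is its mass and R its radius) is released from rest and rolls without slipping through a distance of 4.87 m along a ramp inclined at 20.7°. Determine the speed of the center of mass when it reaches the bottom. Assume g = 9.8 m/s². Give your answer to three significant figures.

v ≈ 4.33 m/s

For this body I = 0.8MR², i.e. k = I/(MR²) = 0.8.
The rolling condition ω = v/R makes the rotational term ½I(v/R)² = ½kMv², so KE_total = ½(1+k)Mv² = (9/10)Mv².
The vertical drop is h = L sinθ = 4.87 × sin20.7° = 1.721 m.
Energy conservation: Mgh = (9/10)Mv², so v = √(2gh/(1+k)) = √(2 × 9.8 × 1.721 / 1.8) ≈ 4.33 m/s.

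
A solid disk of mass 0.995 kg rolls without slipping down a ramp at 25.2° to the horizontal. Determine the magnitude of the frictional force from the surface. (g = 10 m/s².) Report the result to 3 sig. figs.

The moment of inertia is (1/2)MR², giving k ≡ I/(MR²) = 0.5.
Along the incline Mg sinθ − f = Ma, and torque about the center fR = Iα = kMR²(a/R) gives f = kMa.
Combining, a = g sinθ/(1+k) and f = kMa = kMg sinθ/(1+k).
f = 0.5 × 0.995 × 10 × sin25.2° / 1.5 ≈ 1.41 N.

f ≈ 1.41 N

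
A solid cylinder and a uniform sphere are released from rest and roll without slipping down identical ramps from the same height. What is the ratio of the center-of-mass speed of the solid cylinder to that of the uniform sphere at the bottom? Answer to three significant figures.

v_ratio ≈ 0.966

Each satisfies Mgh = ½(1+k)Mv² with k = I/(MR²), so v ∝ 1/√(1+k).
For the solid cylinder k = 0.5; for the uniform sphere k = 0.4.
v₁/v₂ = √((1+k₂)/(1+k₁)) = √(1.4/1.5) ≈ 0.966.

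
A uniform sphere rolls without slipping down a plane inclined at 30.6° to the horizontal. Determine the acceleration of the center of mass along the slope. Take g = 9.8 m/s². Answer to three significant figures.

a ≈ 3.56 m/s²

The moment of inertia is (2/5)MR², giving k ≡ I/(MR²) = 0.4.
Along the incline Mg sinθ − f = Ma, and torque about the center fR = Iα = kMR²(a/R) gives f = kMa.
Eliminating f: Mg sinθ = (1+k)Ma, so a = g sinθ/(1+k) = 9.8 × sin30.6° / 1.4 ≈ 3.56 m/s².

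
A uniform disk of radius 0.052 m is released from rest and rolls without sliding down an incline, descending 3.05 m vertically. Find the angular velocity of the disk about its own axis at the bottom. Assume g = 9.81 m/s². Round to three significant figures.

ω ≈ 121 rad/s

For this body I = (1/2)MR², i.e. k = I/(MR²) = 0.5.
Since it rolls without slipping, ω = v/R and KE = ½Mv² + ½Iω² = ½(1+k)Mv² = (3/4)Mv².
Energy conservation Mgh = ½(1+k)Mv² gives v = √(2gh/(1+k)) = √(2 × 9.81 × 3.05 / 1.5) = 6.316 m/s.
The angular speed follows from ω = v/R = 6.316/0.052 ≈ 121 rad/s.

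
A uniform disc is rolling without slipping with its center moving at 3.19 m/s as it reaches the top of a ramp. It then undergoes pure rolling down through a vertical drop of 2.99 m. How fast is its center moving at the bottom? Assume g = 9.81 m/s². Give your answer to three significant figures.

With I = (1/2)MR², the ratio k = I/(MR²) is 0.5.
The rolling condition ω = v/R makes the rotational term ½I(v/R)² = ½kMv², so KE_total = ½(1+k)Mv² = (3/4)Mv².
Energy conservation: (3/4)Mv₀² + Mgh = (3/4)Mv², so v² = v₀² + 2gh/(1+k).
v = √(3.19² + 2×9.81×2.99/1.5) = √49.29 ≈ 7.02 m/s.

v ≈ 7.02 m/s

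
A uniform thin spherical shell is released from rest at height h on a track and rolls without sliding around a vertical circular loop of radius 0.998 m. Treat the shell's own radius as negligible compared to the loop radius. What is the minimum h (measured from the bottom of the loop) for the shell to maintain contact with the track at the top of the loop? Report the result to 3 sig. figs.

h_min ≈ 2.83 m

For this body I = (2/3)MR², i.e. k = I/(MR²) = 2/3.
At the top, contact is just lost when gravity alone supplies the centripetal force: Mg = Mv_top²/r, i.e. v_top² = gr.
With ω = v/R, the kinetic energy at speed v is ½(1+k)Mv² = (5/6)Mv².
Energy conservation from release (height h) to the top (height 2r): Mgh = Mg(2r) + (5/6)M·gr.
Thus h_min = 2r + (1+k)r/2 = r(2 + 1.667/2) = 0.998 × 2.833 ≈ 2.83 m.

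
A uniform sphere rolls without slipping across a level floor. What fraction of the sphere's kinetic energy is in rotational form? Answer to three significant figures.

fraction ≈ 0.286

With I = (2/5)MR², the ratio k = I/(MR²) is 0.4.
Since ω = v/R, the translational part is ½Mv² and the rotational part is ½I(v/R)² = ½kMv²; the total is ½(1+k)Mv².
The rotational fraction is therefore k/(1+k) = 0.4/1.4 ≈ 0.286.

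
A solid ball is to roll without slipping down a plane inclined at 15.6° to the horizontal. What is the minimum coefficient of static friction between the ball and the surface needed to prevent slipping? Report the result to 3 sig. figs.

μ_min ≈ 0.0798

With I = (2/5)MR², the ratio k = I/(MR²) is 0.4.
Newton's second law down the slope: Mg sinθ − f = Ma. The torque equation fR = Iα (with α = a/R) gives f = kMa.
These give a = g sinθ/(1+k) and the required friction f = kMg sinθ/(1+k).
The normal force is N = Mg cosθ, so μ_min = f/N = k tanθ/(1+k).
μ_min = 0.4 × tan15.6° / 1.4 ≈ 0.0798.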